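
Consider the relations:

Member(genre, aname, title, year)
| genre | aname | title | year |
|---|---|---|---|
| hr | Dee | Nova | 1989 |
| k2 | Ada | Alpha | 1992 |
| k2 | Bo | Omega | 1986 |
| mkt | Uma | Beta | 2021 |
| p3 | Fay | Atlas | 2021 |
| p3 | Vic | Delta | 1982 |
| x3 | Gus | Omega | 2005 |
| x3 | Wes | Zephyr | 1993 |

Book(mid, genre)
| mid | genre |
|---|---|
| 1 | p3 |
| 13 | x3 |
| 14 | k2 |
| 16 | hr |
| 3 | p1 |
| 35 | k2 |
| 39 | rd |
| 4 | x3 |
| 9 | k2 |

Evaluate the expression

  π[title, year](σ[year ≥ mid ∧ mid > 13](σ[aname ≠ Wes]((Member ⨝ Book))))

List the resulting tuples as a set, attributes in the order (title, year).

{(Alpha, 1992), (Nova, 1989), (Omega, 1986)}

Joining Member and Book on genre yields {(hr, Dee, Nova, 1989, 16), (k2, Ada, Alpha, 1992, 14), (k2, Ada, Alpha, 1992, 35), (k2, Ada, Alpha, 1992, 9), (k2, Bo, Omega, 1986, 14), (k2, Bo, Omega, 1986, 35), (k2, Bo, Omega, 1986, 9), (p3, Fay, Atlas, 2021, 1), (p3, Vic, Delta, 1982, 1), (x3, Gus, Omega, 2005, 13), (x3, Gus, Omega, 2005, 4), (x3, Wes, Zephyr, 1993, 13), (x3, Wes, Zephyr, 1993, 4)}.
σ[aname ≠ Wes]: keep tuples satisfying aname ≠ Wes → {(hr, Dee, Nova, 1989, 16), (k2, Ada, Alpha, 1992, 14), (k2, Ada, Alpha, 1992, 35), (k2, Ada, Alpha, 1992, 9), (k2, Bo, Omega, 1986, 14), (k2, Bo, Omega, 1986, 35), (k2, Bo, Omega, 1986, 9), (p3, Fay, Atlas, 2021, 1), (p3, Vic, Delta, 1982, 1), (x3, Gus, Omega, 2005, 13), (x3, Gus, Omega, 2005, 4)}
σ[year ≥ mid ∧ mid > 13]: keep tuples satisfying year ≥ mid ∧ mid > 13 → {(hr, Dee, Nova, 1989, 16), (k2, Ada, Alpha, 1992, 14), (k2, Ada, Alpha, 1992, 35), (k2, Bo, Omega, 1986, 14), (k2, Bo, Omega, 1986, 35)}
π[title, year]: project onto (title, year) (2 duplicate(s) eliminated) → {(Alpha, 1992), (Nova, 1989), (Omega, 1986)}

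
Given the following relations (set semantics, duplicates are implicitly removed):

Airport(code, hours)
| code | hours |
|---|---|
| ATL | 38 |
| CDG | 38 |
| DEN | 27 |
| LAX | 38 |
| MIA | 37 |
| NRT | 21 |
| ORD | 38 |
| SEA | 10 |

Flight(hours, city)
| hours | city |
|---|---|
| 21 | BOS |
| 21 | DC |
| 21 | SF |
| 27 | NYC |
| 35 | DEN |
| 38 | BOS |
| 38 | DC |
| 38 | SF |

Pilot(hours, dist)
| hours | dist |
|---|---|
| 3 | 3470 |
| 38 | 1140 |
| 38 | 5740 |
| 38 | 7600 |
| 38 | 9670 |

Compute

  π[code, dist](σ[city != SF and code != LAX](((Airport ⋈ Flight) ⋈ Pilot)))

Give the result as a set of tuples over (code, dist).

{(ATL, 1140), (ATL, 5740), (ATL, 7600), (ATL, 9670), (CDG, 1140), (CDG, 5740), (CDG, 7600), (CDG, 9670), (ORD, 1140), (ORD, 5740), (ORD, 7600), (ORD, 9670)}

Joining Airport and Flight on hours yields {(ATL, 38, BOS), (ATL, 38, DC), (ATL, 38, SF), (CDG, 38, BOS), (CDG, 38, DC), (CDG, 38, SF), (DEN, 27, NYC), (LAX, 38, BOS), (LAX, 38, DC), (LAX, 38, SF), (NRT, 21, BOS), (NRT, 21, DC), (NRT, 21, SF), (ORD, 38, BOS), (ORD, 38, DC), (ORD, 38, SF)}.
Joining (Airport ⋈ Flight) and Pilot on hours yields {(ATL, 38, BOS, 1140), (ATL, 38, BOS, 5740), (ATL, 38, BOS, 7600), (ATL, 38, BOS, 9670), (ATL, 38, DC, 1140), (ATL, 38, DC, 5740), (ATL, 38, DC, 7600), (ATL, 38, DC, 9670), (ATL, 38, SF, 1140), (ATL, 38, SF, 5740), (ATL, 38, SF, 7600), (ATL, 38, SF, 9670), (CDG, 38, BOS, 1140), (CDG, 38, BOS, 5740), (CDG, 38, BOS, 7600), (CDG, 38, BOS, 9670), (CDG, 38, DC, 1140), (CDG, 38, DC, 5740), (CDG, 38, DC, 7600), (CDG, 38, DC, 9670), (CDG, 38, SF, 1140), (CDG, 38, SF, 5740), (CDG, 38, SF, 7600), (CDG, 38, SF, 9670), (LAX, 38, BOS, 1140), (LAX, 38, BOS, 5740), (LAX, 38, BOS, 7600), (LAX, 38, BOS, 9670), (LAX, 38, DC, 1140), (LAX, 38, DC, 5740), (LAX, 38, DC, 7600), (LAX, 38, DC, 9670), (LAX, 38, SF, 1140), (LAX, 38, SF, 5740), (LAX, 38, SF, 7600), (LAX, 38, SF, 9670), (ORD, 38, BOS, 1140), (ORD, 38, BOS, 5740), (ORD, 38, BOS, 7600), (ORD, 38, BOS, 9670), (ORD, 38, DC, 1140), (ORD, 38, DC, 5740), (ORD, 38, DC, 7600), (ORD, 38, DC, 9670), (ORD, 38, SF, 1140), (ORD, 38, SF, 5740), (ORD, 38, SF, 7600), (ORD, 38, SF, 9670)}.
Apply σ_{city != SF and code != LAX}; surviving tuples: {(ATL, 38, BOS, 1140), (ATL, 38, BOS, 5740), (ATL, 38, BOS, 7600), (ATL, 38, BOS, 9670), (ATL, 38, DC, 1140), (ATL, 38, DC, 5740), (ATL, 38, DC, 7600), (ATL, 38, DC, 9670), (CDG, 38, BOS, 1140), (CDG, 38, BOS, 5740), (CDG, 38, BOS, 7600), (CDG, 38, BOS, 9670), (CDG, 38, DC, 1140), (CDG, 38, DC, 5740), (CDG, 38, DC, 7600), (CDG, 38, DC, 9670), (ORD, 38, BOS, 1140), (ORD, 38, BOS, 5740), (ORD, 38, BOS, 7600), (ORD, 38, BOS, 9670), (ORD, 38, DC, 1140), (ORD, 38, DC, 5740), (ORD, 38, DC, 7600), (ORD, 38, DC, 9670)}
Projecting to code, dist (12 duplicate(s) eliminated): {(ATL, 1140), (ATL, 5740), (ATL, 7600), (ATL, 9670), (CDG, 1140), (CDG, 5740), (CDG, 7600), (CDG, 9670), (ORD, 1140), (ORD, 5740), (ORD, 7600), (ORD, 9670)}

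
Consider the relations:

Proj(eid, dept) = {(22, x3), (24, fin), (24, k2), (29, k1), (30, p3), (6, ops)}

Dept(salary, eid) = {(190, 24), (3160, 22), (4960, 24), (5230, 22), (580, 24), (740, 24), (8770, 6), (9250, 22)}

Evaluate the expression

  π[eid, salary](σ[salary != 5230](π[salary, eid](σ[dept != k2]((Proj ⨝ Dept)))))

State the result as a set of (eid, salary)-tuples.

{(22, 3160), (22, 9250), (24, 190), (24, 4960), (24, 580), (24, 740), (6, 8770)}

Joining Proj and Dept on eid yields {(22, x3, 3160), (22, x3, 5230), (22, x3, 9250), (24, fin, 190), (24, fin, 4960), (24, fin, 580), (24, fin, 740), (24, k2, 190), (24, k2, 4960), (24, k2, 580), (24, k2, 740), (6, ops, 8770)}.
σ[dept != k2]: keep tuples satisfying dept != k2 → {(22, x3, 3160), (22, x3, 5230), (22, x3, 9250), (24, fin, 190), (24, fin, 4960), (24, fin, 580), (24, fin, 740), (6, ops, 8770)}
π[salary, eid]: project onto (salary, eid) → {(190, 24), (3160, 22), (4960, 24), (5230, 22), (580, 24), (740, 24), (8770, 6), (9250, 22)}
σ[salary != 5230]: keep tuples satisfying salary != 5230 → {(190, 24), (3160, 22), (4960, 24), (580, 24), (740, 24), (8770, 6), (9250, 22)}
π[eid, salary]: project onto (eid, salary) → {(22, 3160), (22, 9250), (24, 190), (24, 4960), (24, 580), (24, 740), (6, 8770)}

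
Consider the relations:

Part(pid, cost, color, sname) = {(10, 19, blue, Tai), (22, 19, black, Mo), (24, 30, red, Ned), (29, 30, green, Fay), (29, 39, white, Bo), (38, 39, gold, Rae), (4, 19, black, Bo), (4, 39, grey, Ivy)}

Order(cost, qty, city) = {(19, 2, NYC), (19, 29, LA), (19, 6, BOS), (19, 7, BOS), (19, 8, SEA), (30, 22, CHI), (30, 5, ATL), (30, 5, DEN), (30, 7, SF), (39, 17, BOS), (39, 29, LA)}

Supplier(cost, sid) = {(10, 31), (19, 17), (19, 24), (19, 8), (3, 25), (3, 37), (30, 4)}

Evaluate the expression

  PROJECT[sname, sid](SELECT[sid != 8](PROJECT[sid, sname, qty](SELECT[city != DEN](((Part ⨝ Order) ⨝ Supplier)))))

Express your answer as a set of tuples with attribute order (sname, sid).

{(Bo, 17), (Bo, 24), (Fay, 4), (Mo, 17), (Mo, 24), (Ned, 4), (Tai, 17), (Tai, 24)}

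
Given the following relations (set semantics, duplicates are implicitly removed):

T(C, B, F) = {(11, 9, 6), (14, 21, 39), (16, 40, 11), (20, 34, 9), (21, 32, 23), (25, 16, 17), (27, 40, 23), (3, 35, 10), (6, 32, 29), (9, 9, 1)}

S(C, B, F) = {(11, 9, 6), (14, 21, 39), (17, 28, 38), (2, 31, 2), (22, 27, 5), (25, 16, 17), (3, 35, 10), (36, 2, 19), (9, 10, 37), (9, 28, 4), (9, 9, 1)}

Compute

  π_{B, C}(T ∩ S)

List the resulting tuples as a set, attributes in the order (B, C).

{(16, 25), (21, 14), (35, 3), (9, 11), (9, 9)}

Intersection: {(11, 9, 6), (14, 21, 39), (16, 40, 11), (20, 34, 9), (21, 32, 23), (25, 16, 17), (27, 40, 23), (3, 35, 10), (6, 32, 29), (9, 9, 1)} with {(11, 9, 6), (14, 21, 39), (17, 28, 38), (2, 31, 2), (22, 27, 5), (25, 16, 17), (3, 35, 10), (36, 2, 19), (9, 10, 37), (9, 28, 4), (9, 9, 1)} → {(11, 9, 6), (14, 21, 39), (25, 16, 17), (3, 35, 10), (9, 9, 1)}
π_{B, C} gives {(16, 25), (21, 14), (35, 3), (9, 11), (9, 9)}.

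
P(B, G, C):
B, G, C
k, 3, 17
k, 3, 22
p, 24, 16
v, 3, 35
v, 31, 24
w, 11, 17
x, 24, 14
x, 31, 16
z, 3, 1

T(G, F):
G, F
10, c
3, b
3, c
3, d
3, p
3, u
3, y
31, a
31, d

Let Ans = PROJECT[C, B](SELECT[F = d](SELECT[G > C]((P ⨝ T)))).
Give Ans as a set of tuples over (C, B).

Natural join on G: {(k, 3, 17, b), (k, 3, 17, c), (k, 3, 17, d), (k, 3, 17, p), (k, 3, 17, u), (k, 3, 17, y), (k, 3, 22, b), (k, 3, 22, c), (k, 3, 22, d), (k, 3, 22, p), (k, 3, 22, u), (k, 3, 22, y), (v, 3, 35, b), (v, 3, 35, c), (v, 3, 35, d), (v, 3, 35, p), (v, 3, 35, u), (v, 3, 35, y), (v, 31, 24, a), (v, 31, 24, d), (x, 31, 16, a), (x, 31, 16, d), (z, 3, 1, b), (z, 3, 1, c), (z, 3, 1, d), (z, 3, 1, p), (z, 3, 1, u), (z, 3, 1, y)}
σ[G > C]: keep tuples satisfying G > C → {(v, 31, 24, a), (v, 31, 24, d), (x, 31, 16, a), (x, 31, 16, d), (z, 3, 1, b), (z, 3, 1, c), (z, 3, 1, d), (z, 3, 1, p), (z, 3, 1, u), (z, 3, 1, y)}
σ[F = d]: keep tuples satisfying F = d → {(v, 31, 24, d), (x, 31, 16, d), (z, 3, 1, d)}
Projecting to C, B: {(1, z), (16, x), (24, v)}

{(1, z), (16, x), (24, v)}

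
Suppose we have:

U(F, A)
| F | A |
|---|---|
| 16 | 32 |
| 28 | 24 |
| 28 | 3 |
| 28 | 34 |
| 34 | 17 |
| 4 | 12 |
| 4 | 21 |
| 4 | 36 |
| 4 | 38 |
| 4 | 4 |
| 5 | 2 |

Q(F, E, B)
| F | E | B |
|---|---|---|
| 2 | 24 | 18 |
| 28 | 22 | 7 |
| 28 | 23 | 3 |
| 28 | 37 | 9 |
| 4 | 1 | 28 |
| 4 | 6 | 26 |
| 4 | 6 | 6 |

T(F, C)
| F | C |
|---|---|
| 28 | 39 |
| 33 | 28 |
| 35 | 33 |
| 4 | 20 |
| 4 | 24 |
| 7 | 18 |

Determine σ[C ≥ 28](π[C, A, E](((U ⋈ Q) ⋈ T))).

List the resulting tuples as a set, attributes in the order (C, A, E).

Natural join on F: {(28, 24, 22, 7), (28, 24, 23, 3), (28, 24, 37, 9), (28, 3, 22, 7), (28, 3, 23, 3), (28, 3, 37, 9), (28, 34, 22, 7), (28, 34, 23, 3), (28, 34, 37, 9), (4, 12, 1, 28), (4, 12, 6, 26), (4, 12, 6, 6), (4, 21, 1, 28), (4, 21, 6, 26), (4, 21, 6, 6), (4, 36, 1, 28), (4, 36, 6, 26), (4, 36, 6, 6), (4, 38, 1, 28), (4, 38, 6, 26), (4, 38, 6, 6), (4, 4, 1, 28), (4, 4, 6, 26), (4, 4, 6, 6)}
Natural join on F: {(28, 24, 22, 7, 39), (28, 24, 23, 3, 39), (28, 24, 37, 9, 39), (28, 3, 22, 7, 39), (28, 3, 23, 3, 39), (28, 3, 37, 9, 39), (28, 34, 22, 7, 39), (28, 34, 23, 3, 39), (28, 34, 37, 9, 39), (4, 12, 1, 28, 20), (4, 12, 1, 28, 24), (4, 12, 6, 26, 20), (4, 12, 6, 26, 24), (4, 12, 6, 6, 20), (4, 12, 6, 6, 24), (4, 21, 1, 28, 20), (4, 21, 1, 28, 24), (4, 21, 6, 26, 20), (4, 21, 6, 26, 24), (4, 21, 6, 6, 20), (4, 21, 6, 6, 24), (4, 36, 1, 28, 20), (4, 36, 1, 28, 24), (4, 36, 6, 26, 20), (4, 36, 6, 26, 24), (4, 36, 6, 6, 20), (4, 36, 6, 6, 24), (4, 38, 1, 28, 20), (4, 38, 1, 28, 24), (4, 38, 6, 26, 20), (4, 38, 6, 26, 24), (4, 38, 6, 6, 20), (4, 38, 6, 6, 24), (4, 4, 1, 28, 20), (4, 4, 1, 28, 24), (4, 4, 6, 26, 20), (4, 4, 6, 26, 24), (4, 4, 6, 6, 20), (4, 4, 6, 6, 24)}
π_{C, A, E} gives {(20, 12, 1), (20, 12, 6), (20, 21, 1), (20, 21, 6), (20, 36, 1), (20, 36, 6), (20, 38, 1), (20, 38, 6), (20, 4, 1), (20, 4, 6), (24, 12, 1), (24, 12, 6), (24, 21, 1), (24, 21, 6), (24, 36, 1), (24, 36, 6), (24, 38, 1), (24, 38, 6), (24, 4, 1), (24, 4, 6), (39, 24, 22), (39, 24, 23), (39, 24, 37), (39, 3, 22), (39, 3, 23), (39, 3, 37), (39, 34, 22), (39, 34, 23), (39, 34, 37)} (10 duplicate(s) eliminated).
Selection C ≥ 28: {(39, 24, 22), (39, 24, 23), (39, 24, 37), (39, 3, 22), (39, 3, 23), (39, 3, 37), (39, 34, 22), (39, 34, 23), (39, 34, 37)}

{(39, 24, 22), (39, 24, 23), (39, 24, 37), (39, 3, 22), (39, 3, 23), (39, 3, 37), (39, 34, 22), (39, 34, 23), (39, 34, 37)}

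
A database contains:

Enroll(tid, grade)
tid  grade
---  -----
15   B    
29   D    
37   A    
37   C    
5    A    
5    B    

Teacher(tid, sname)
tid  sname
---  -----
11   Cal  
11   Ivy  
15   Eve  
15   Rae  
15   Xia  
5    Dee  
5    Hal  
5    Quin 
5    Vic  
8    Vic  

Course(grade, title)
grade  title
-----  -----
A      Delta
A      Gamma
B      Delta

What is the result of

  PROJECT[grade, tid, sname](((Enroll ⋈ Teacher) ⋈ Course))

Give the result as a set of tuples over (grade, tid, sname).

{(A, 5, Dee), (A, 5, Hal), (A, 5, Quin), (A, 5, Vic), (B, 15, Eve), (B, 15, Rae), (B, 15, Xia), (B, 5, Dee), (B, 5, Hal), (B, 5, Quin), (B, 5, Vic)}

Enroll ⋈ Teacher (natural join on tid): {(15, B, Eve), (15, B, Rae), (15, B, Xia), (5, A, Dee), (5, A, Hal), (5, A, Quin), (5, A, Vic), (5, B, Dee), (5, B, Hal), (5, B, Quin), (5, B, Vic)}
(Enroll ⋈ Teacher) ⋈ Course (natural join on grade): {(15, B, Eve, Delta), (15, B, Rae, Delta), (15, B, Xia, Delta), (5, A, Dee, Delta), (5, A, Dee, Gamma), (5, A, Hal, Delta), (5, A, Hal, Gamma), (5, A, Quin, Delta), (5, A, Quin, Gamma), (5, A, Vic, Delta), (5, A, Vic, Gamma), (5, B, Dee, Delta), (5, B, Hal, Delta), (5, B, Quin, Delta), (5, B, Vic, Delta)}
Projecting to grade, tid, sname (4 duplicate(s) eliminated): {(A, 5, Dee), (A, 5, Hal), (A, 5, Quin), (A, 5, Vic), (B, 15, Eve), (B, 15, Rae), (B, 15, Xia), (B, 5, Dee), (B, 5, Hal), (B, 5, Quin), (B, 5, Vic)}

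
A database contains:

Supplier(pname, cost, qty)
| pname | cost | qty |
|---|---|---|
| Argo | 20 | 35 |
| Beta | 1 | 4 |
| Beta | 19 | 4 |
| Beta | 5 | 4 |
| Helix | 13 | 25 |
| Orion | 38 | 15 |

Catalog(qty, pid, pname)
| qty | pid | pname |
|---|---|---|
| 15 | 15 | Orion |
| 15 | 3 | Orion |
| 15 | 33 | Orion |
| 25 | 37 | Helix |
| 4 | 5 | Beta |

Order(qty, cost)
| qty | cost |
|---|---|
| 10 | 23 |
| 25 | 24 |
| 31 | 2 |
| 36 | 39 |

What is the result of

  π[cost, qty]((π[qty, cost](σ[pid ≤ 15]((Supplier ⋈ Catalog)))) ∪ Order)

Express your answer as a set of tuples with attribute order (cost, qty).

Supplier ⋈ Catalog (natural join on pname, qty): {(Beta, 1, 4, 5), (Beta, 19, 4, 5), (Beta, 5, 4, 5), (Helix, 13, 25, 37), (Orion, 38, 15, 15), (Orion, 38, 15, 3), (Orion, 38, 15, 33)}
σ[pid ≤ 15]: keep tuples satisfying pid ≤ 15 → {(Beta, 1, 4, 5), (Beta, 19, 4, 5), (Beta, 5, 4, 5), (Orion, 38, 15, 15), (Orion, 38, 15, 3)}
Projecting to qty, cost (1 duplicate(s) eliminated): {(15, 38), (4, 1), (4, 19), (4, 5)}
Taking the union: {(10, 23), (15, 38), (25, 24), (31, 2), (36, 39), (4, 1), (4, 19), (4, 5)}
Projecting to cost, qty: {(1, 4), (19, 4), (2, 31), (23, 10), (24, 25), (38, 15), (39, 36), (5, 4)}

{(1, 4), (19, 4), (2, 31), (23, 10), (24, 25), (38, 15), (39, 36), (5, 4)}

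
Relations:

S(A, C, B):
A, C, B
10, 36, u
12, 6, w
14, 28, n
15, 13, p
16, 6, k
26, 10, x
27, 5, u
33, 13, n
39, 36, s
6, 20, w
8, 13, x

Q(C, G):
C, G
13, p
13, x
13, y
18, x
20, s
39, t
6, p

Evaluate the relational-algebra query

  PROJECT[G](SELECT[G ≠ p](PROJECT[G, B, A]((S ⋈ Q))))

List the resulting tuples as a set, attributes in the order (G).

Natural join on C: {(12, 6, w, p), (15, 13, p, p), (15, 13, p, x), (15, 13, p, y), (16, 6, k, p), (33, 13, n, p), (33, 13, n, x), (33, 13, n, y), (6, 20, w, s), (8, 13, x, p), (8, 13, x, x), (8, 13, x, y)}
Projecting to G, B, A: {(p, k, 16), (p, n, 33), (p, p, 15), (p, w, 12), (p, x, 8), (s, w, 6), (x, n, 33), (x, p, 15), (x, x, 8), (y, n, 33), (y, p, 15), (y, x, 8)}
Filtering on G ≠ p leaves {(s, w, 6), (x, n, 33), (x, p, 15), (x, x, 8), (y, n, 33), (y, p, 15), (y, x, 8)}.
Projecting to G (4 duplicate(s) eliminated): {s, x, y}

{s, x, y}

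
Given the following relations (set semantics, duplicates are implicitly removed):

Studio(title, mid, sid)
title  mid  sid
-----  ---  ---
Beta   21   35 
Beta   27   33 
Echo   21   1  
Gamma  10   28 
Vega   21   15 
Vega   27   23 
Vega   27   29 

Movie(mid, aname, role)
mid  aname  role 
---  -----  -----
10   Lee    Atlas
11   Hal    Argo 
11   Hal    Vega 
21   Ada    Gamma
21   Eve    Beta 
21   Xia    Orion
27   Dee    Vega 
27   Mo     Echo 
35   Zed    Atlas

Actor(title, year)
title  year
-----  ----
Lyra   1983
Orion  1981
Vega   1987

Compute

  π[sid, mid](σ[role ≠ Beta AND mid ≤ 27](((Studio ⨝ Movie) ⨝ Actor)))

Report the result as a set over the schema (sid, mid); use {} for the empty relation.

{(15, 21), (23, 27), (29, 27)}

Studio ⋈ Movie (natural join on mid): {(Beta, 21, 35, Ada, Gamma), (Beta, 21, 35, Eve, Beta), (Beta, 21, 35, Xia, Orion), (Beta, 27, 33, Dee, Vega), (Beta, 27, 33, Mo, Echo), (Echo, 21, 1, Ada, Gamma), (Echo, 21, 1, Eve, Beta), (Echo, 21, 1, Xia, Orion), (Gamma, 10, 28, Lee, Atlas), (Vega, 21, 15, Ada, Gamma), (Vega, 21, 15, Eve, Beta), (Vega, 21, 15, Xia, Orion), (Vega, 27, 23, Dee, Vega), (Vega, 27, 23, Mo, Echo), (Vega, 27, 29, Dee, Vega), (Vega, 27, 29, Mo, Echo)}
(Studio ⨝ Movie) ⋈ Actor (natural join on title): {(Vega, 21, 15, Ada, Gamma, 1987), (Vega, 21, 15, Eve, Beta, 1987), (Vega, 21, 15, Xia, Orion, 1987), (Vega, 27, 23, Dee, Vega, 1987), (Vega, 27, 23, Mo, Echo, 1987), (Vega, 27, 29, Dee, Vega, 1987), (Vega, 27, 29, Mo, Echo, 1987)}
Apply σ_{role ≠ Beta AND mid ≤ 27}; surviving tuples: {(Vega, 21, 15, Ada, Gamma, 1987), (Vega, 21, 15, Xia, Orion, 1987), (Vega, 27, 23, Dee, Vega, 1987), (Vega, 27, 23, Mo, Echo, 1987), (Vega, 27, 29, Dee, Vega, 1987), (Vega, 27, 29, Mo, Echo, 1987)}
Keep only column(s) sid, mid (3 duplicate(s) eliminated): {(15, 21), (23, 27), (29, 27)}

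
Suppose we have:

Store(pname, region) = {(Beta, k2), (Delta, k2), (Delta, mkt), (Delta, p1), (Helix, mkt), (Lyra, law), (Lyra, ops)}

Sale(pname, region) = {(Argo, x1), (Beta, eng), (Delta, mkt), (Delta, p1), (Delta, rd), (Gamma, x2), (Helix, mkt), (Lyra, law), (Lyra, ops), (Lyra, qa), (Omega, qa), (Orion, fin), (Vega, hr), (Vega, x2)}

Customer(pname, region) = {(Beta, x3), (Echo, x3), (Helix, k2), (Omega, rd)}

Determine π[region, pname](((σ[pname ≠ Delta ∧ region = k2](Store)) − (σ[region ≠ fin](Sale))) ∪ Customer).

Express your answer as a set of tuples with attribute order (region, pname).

{(k2, Beta), (k2, Helix), (rd, Omega), (x3, Beta), (x3, Echo)}

Apply σ_{pname ≠ Delta ∧ region = k2}; surviving tuples: {(Beta, k2)}
Apply σ_{region ≠ fin}; surviving tuples: {(Argo, x1), (Beta, eng), (Delta, mkt), (Delta, p1), (Delta, rd), (Gamma, x2), (Helix, mkt), (Lyra, law), (Lyra, ops), (Lyra, qa), (Omega, qa), (Vega, hr), (Vega, x2)}
Set difference of the two operands is {(Beta, k2)}.
Set union of the two operands is {(Beta, k2), (Beta, x3), (Echo, x3), (Helix, k2), (Omega, rd)}.
π_{region, pname} gives {(k2, Beta), (k2, Helix), (rd, Omega), (x3, Beta), (x3, Echo)}.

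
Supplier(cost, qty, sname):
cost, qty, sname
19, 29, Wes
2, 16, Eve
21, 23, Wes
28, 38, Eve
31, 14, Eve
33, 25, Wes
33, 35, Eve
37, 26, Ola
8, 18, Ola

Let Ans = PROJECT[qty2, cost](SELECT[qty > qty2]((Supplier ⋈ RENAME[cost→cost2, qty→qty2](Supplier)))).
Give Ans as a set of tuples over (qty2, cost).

{(14, 2), (14, 28), (14, 33), (16, 28), (16, 33), (18, 37), (23, 19), (23, 33), (25, 19), (35, 28)}

ρ[cost→cost2, qty→qty2]: schema becomes (cost2, qty2, sname); tuples unchanged.
Supplier ⋈ RENAME[cost→cost2, qty→qty2](Supplier) (natural join on sname): {(19, 29, Wes, 19, 29), (19, 29, Wes, 21, 23), (19, 29, Wes, 33, 25), (2, 16, Eve, 2, 16), (2, 16, Eve, 28, 38), (2, 16, Eve, 31, 14), (2, 16, Eve, 33, 35), (21, 23, Wes, 19, 29), (21, 23, Wes, 21, 23), (21, 23, Wes, 33, 25), (28, 38, Eve, 2, 16), (28, 38, Eve, 28, 38), (28, 38, Eve, 31, 14), (28, 38, Eve, 33, 35), (31, 14, Eve, 2, 16), (31, 14, Eve, 28, 38), (31, 14, Eve, 31, 14), (31, 14, Eve, 33, 35), (33, 25, Wes, 19, 29), (33, 25, Wes, 21, 23), (33, 25, Wes, 33, 25), (33, 35, Eve, 2, 16), (33, 35, Eve, 28, 38), (33, 35, Eve, 31, 14), (33, 35, Eve, 33, 35), (37, 26, Ola, 37, 26), (37, 26, Ola, 8, 18), (8, 18, Ola, 37, 26), (8, 18, Ola, 8, 18)}
σ[qty > qty2]: keep tuples satisfying qty > qty2 → {(19, 29, Wes, 21, 23), (19, 29, Wes, 33, 25), (2, 16, Eve, 31, 14), (28, 38, Eve, 2, 16), (28, 38, Eve, 31, 14), (28, 38, Eve, 33, 35), (33, 25, Wes, 21, 23), (33, 35, Eve, 2, 16), (33, 35, Eve, 31, 14), (37, 26, Ola, 8, 18)}
Projecting to qty2, cost: {(14, 2), (14, 28), (14, 33), (16, 28), (16, 33), (18, 37), (23, 19), (23, 33), (25, 19), (35, 28)}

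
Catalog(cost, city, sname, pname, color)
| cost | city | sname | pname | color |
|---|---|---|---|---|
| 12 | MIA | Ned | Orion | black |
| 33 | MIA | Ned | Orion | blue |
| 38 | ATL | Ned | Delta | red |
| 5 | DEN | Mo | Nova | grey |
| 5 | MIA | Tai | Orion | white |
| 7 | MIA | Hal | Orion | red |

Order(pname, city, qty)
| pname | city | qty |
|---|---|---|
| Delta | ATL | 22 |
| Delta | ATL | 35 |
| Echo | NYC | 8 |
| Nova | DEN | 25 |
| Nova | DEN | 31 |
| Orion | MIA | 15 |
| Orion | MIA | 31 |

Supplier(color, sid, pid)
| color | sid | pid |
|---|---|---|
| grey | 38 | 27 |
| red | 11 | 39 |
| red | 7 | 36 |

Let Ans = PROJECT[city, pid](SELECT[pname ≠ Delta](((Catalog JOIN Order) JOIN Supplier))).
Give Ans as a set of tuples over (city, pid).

Joining Catalog and Order on city, pname yields {(12, MIA, Ned, Orion, black, 15), (12, MIA, Ned, Orion, black, 31), (33, MIA, Ned, Orion, blue, 15), (33, MIA, Ned, Orion, blue, 31), (38, ATL, Ned, Delta, red, 22), (38, ATL, Ned, Delta, red, 35), (5, DEN, Mo, Nova, grey, 25), (5, DEN, Mo, Nova, grey, 31), (5, MIA, Tai, Orion, white, 15), (5, MIA, Tai, Orion, white, 31), (7, MIA, Hal, Orion, red, 15), (7, MIA, Hal, Orion, red, 31)}.
Joining (Catalog JOIN Order) and Supplier on color yields {(38, ATL, Ned, Delta, red, 22, 11, 39), (38, ATL, Ned, Delta, red, 22, 7, 36), (38, ATL, Ned, Delta, red, 35, 11, 39), (38, ATL, Ned, Delta, red, 35, 7, 36), (5, DEN, Mo, Nova, grey, 25, 38, 27), (5, DEN, Mo, Nova, grey, 31, 38, 27), (7, MIA, Hal, Orion, red, 15, 11, 39), (7, MIA, Hal, Orion, red, 15, 7, 36), (7, MIA, Hal, Orion, red, 31, 11, 39), (7, MIA, Hal, Orion, red, 31, 7, 36)}.
Apply σ_{pname ≠ Delta}; surviving tuples: {(5, DEN, Mo, Nova, grey, 25, 38, 27), (5, DEN, Mo, Nova, grey, 31, 38, 27), (7, MIA, Hal, Orion, red, 15, 11, 39), (7, MIA, Hal, Orion, red, 15, 7, 36), (7, MIA, Hal, Orion, red, 31, 11, 39), (7, MIA, Hal, Orion, red, 31, 7, 36)}
π[city, pid]: project onto (city, pid) (3 duplicate(s) eliminated) → {(DEN, 27), (MIA, 36), (MIA, 39)}

{(DEN, 27), (MIA, 36), (MIA, 39)}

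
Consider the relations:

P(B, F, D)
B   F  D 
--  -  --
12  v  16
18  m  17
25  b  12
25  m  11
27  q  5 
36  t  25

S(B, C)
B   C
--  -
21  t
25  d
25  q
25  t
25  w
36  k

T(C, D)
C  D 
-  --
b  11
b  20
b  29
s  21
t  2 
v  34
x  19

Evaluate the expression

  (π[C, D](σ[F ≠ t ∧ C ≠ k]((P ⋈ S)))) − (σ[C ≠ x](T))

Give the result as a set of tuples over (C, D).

{(d, 11), (d, 12), (q, 11), (q, 12), (t, 11), (t, 12), (w, 11), (w, 12)}

P ⋈ S (natural join on B): {(25, b, 12, d), (25, b, 12, q), (25, b, 12, t), (25, b, 12, w), (25, m, 11, d), (25, m, 11, q), (25, m, 11, t), (25, m, 11, w), (36, t, 25, k)}
σ[F ≠ t ∧ C ≠ k]: keep tuples satisfying F ≠ t ∧ C ≠ k → {(25, b, 12, d), (25, b, 12, q), (25, b, 12, t), (25, b, 12, w), (25, m, 11, d), (25, m, 11, q), (25, m, 11, t), (25, m, 11, w)}
π[C, D]: project onto (C, D) → {(d, 11), (d, 12), (q, 11), (q, 12), (t, 11), (t, 12), (w, 11), (w, 12)}
σ[C ≠ x]: keep tuples satisfying C ≠ x → {(b, 11), (b, 20), (b, 29), (s, 21), (t, 2), (v, 34)}
Difference: {(d, 11), (d, 12), (q, 11), (q, 12), (t, 11), (t, 12), (w, 11), (w, 12)} with {(b, 11), (b, 20), (b, 29), (s, 21), (t, 2), (v, 34)} → {(d, 11), (d, 12), (q, 11), (q, 12), (t, 11), (t, 12), (w, 11), (w, 12)}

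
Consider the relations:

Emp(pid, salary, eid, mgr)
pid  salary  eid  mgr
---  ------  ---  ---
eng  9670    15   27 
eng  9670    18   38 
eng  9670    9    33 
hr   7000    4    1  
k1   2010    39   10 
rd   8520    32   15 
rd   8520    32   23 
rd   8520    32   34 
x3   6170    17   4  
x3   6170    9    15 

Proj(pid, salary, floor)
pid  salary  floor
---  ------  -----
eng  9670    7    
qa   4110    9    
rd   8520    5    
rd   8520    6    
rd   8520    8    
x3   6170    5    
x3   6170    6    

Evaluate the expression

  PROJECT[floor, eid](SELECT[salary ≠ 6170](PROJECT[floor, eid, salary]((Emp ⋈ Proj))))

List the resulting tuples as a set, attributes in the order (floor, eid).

{(5, 32), (6, 32), (7, 15), (7, 18), (7, 9), (8, 32)}

Emp ⋈ Proj (natural join on pid, salary): {(eng, 9670, 15, 27, 7), (eng, 9670, 18, 38, 7), (eng, 9670, 9, 33, 7), (rd, 8520, 32, 15, 5), (rd, 8520, 32, 15, 6), (rd, 8520, 32, 15, 8), (rd, 8520, 32, 23, 5), (rd, 8520, 32, 23, 6), (rd, 8520, 32, 23, 8), (rd, 8520, 32, 34, 5), (rd, 8520, 32, 34, 6), (rd, 8520, 32, 34, 8), (x3, 6170, 17, 4, 5), (x3, 6170, 17, 4, 6), (x3, 6170, 9, 15, 5), (x3, 6170, 9, 15, 6)}
Projecting to floor, eid, salary (6 duplicate(s) eliminated): {(5, 17, 6170), (5, 32, 8520), (5, 9, 6170), (6, 17, 6170), (6, 32, 8520), (6, 9, 6170), (7, 15, 9670), (7, 18, 9670), (7, 9, 9670), (8, 32, 8520)}
Filtering on salary ≠ 6170 leaves {(5, 32, 8520), (6, 32, 8520), (7, 15, 9670), (7, 18, 9670), (7, 9, 9670), (8, 32, 8520)}.
Projecting to floor, eid: {(5, 32), (6, 32), (7, 15), (7, 18), (7, 9), (8, 32)}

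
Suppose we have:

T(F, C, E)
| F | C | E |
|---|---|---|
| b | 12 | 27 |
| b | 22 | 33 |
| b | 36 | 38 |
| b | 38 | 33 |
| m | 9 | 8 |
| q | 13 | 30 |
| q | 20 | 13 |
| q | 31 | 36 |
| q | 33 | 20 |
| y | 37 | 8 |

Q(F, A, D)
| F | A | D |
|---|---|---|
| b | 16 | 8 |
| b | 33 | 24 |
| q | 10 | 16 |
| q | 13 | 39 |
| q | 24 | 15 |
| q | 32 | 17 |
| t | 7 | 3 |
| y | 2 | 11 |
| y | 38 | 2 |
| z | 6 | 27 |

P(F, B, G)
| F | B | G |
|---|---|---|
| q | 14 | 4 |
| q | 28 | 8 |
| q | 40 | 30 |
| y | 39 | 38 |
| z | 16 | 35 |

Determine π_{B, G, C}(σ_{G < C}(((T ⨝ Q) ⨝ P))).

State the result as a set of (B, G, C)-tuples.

Natural join on F: {(b, 12, 27, 16, 8), (b, 12, 27, 33, 24), (b, 22, 33, 16, 8), (b, 22, 33, 33, 24), (b, 36, 38, 16, 8), (b, 36, 38, 33, 24), (b, 38, 33, 16, 8), (b, 38, 33, 33, 24), (q, 13, 30, 10, 16), (q, 13, 30, 13, 39), (q, 13, 30, 24, 15), (q, 13, 30, 32, 17), (q, 20, 13, 10, 16), (q, 20, 13, 13, 39), (q, 20, 13, 24, 15), (q, 20, 13, 32, 17), (q, 31, 36, 10, 16), (q, 31, 36, 13, 39), (q, 31, 36, 24, 15), (q, 31, 36, 32, 17), (q, 33, 20, 10, 16), (q, 33, 20, 13, 39), (q, 33, 20, 24, 15), (q, 33, 20, 32, 17), (y, 37, 8, 2, 11), (y, 37, 8, 38, 2)}
Natural join on F: {(q, 13, 30, 10, 16, 14, 4), (q, 13, 30, 10, 16, 28, 8), (q, 13, 30, 10, 16, 40, 30), (q, 13, 30, 13, 39, 14, 4), (q, 13, 30, 13, 39, 28, 8), (q, 13, 30, 13, 39, 40, 30), (q, 13, 30, 24, 15, 14, 4), (q, 13, 30, 24, 15, 28, 8), (q, 13, 30, 24, 15, 40, 30), (q, 13, 30, 32, 17, 14, 4), (q, 13, 30, 32, 17, 28, 8), (q, 13, 30, 32, 17, 40, 30), (q, 20, 13, 10, 16, 14, 4), (q, 20, 13, 10, 16, 28, 8), (q, 20, 13, 10, 16, 40, 30), (q, 20, 13, 13, 39, 14, 4), (q, 20, 13, 13, 39, 28, 8), (q, 20, 13, 13, 39, 40, 30), (q, 20, 13, 24, 15, 14, 4), (q, 20, 13, 24, 15, 28, 8), (q, 20, 13, 24, 15, 40, 30), (q, 20, 13, 32, 17, 14, 4), (q, 20, 13, 32, 17, 28, 8), (q, 20, 13, 32, 17, 40, 30), (q, 31, 36, 10, 16, 14, 4), (q, 31, 36, 10, 16, 28, 8), (q, 31, 36, 10, 16, 40, 30), (q, 31, 36, 13, 39, 14, 4), (q, 31, 36, 13, 39, 28, 8), (q, 31, 36, 13, 39, 40, 30), (q, 31, 36, 24, 15, 14, 4), (q, 31, 36, 24, 15, 28, 8), (q, 31, 36, 24, 15, 40, 30), (q, 31, 36, 32, 17, 14, 4), (q, 31, 36, 32, 17, 28, 8), (q, 31, 36, 32, 17, 40, 30), (q, 33, 20, 10, 16, 14, 4), (q, 33, 20, 10, 16, 28, 8), (q, 33, 20, 10, 16, 40, 30), (q, 33, 20, 13, 39, 14, 4), (q, 33, 20, 13, 39, 28, 8), (q, 33, 20, 13, 39, 40, 30), (q, 33, 20, 24, 15, 14, 4), (q, 33, 20, 24, 15, 28, 8), (q, 33, 20, 24, 15, 40, 30), (q, 33, 20, 32, 17, 14, 4), (q, 33, 20, 32, 17, 28, 8), (q, 33, 20, 32, 17, 40, 30), (y, 37, 8, 2, 11, 39, 38), (y, 37, 8, 38, 2, 39, 38)}
Filtering on G < C leaves {(q, 13, 30, 10, 16, 14, 4), (q, 13, 30, 10, 16, 28, 8), (q, 13, 30, 13, 39, 14, 4), (q, 13, 30, 13, 39, 28, 8), (q, 13, 30, 24, 15, 14, 4), (q, 13, 30, 24, 15, 28, 8), (q, 13, 30, 32, 17, 14, 4), (q, 13, 30, 32, 17, 28, 8), (q, 20, 13, 10, 16, 14, 4), (q, 20, 13, 10, 16, 28, 8), (q, 20, 13, 13, 39, 14, 4), (q, 20, 13, 13, 39, 28, 8), (q, 20, 13, 24, 15, 14, 4), (q, 20, 13, 24, 15, 28, 8), (q, 20, 13, 32, 17, 14, 4), (q, 20, 13, 32, 17, 28, 8), (q, 31, 36, 10, 16, 14, 4), (q, 31, 36, 10, 16, 28, 8), (q, 31, 36, 10, 16, 40, 30), (q, 31, 36, 13, 39, 14, 4), (q, 31, 36, 13, 39, 28, 8), (q, 31, 36, 13, 39, 40, 30), (q, 31, 36, 24, 15, 14, 4), (q, 31, 36, 24, 15, 28, 8), (q, 31, 36, 24, 15, 40, 30), (q, 31, 36, 32, 17, 14, 4), (q, 31, 36, 32, 17, 28, 8), (q, 31, 36, 32, 17, 40, 30), (q, 33, 20, 10, 16, 14, 4), (q, 33, 20, 10, 16, 28, 8), (q, 33, 20, 10, 16, 40, 30), (q, 33, 20, 13, 39, 14, 4), (q, 33, 20, 13, 39, 28, 8), (q, 33, 20, 13, 39, 40, 30), (q, 33, 20, 24, 15, 14, 4), (q, 33, 20, 24, 15, 28, 8), (q, 33, 20, 24, 15, 40, 30), (q, 33, 20, 32, 17, 14, 4), (q, 33, 20, 32, 17, 28, 8), (q, 33, 20, 32, 17, 40, 30)}.
Projecting to B, G, C (30 duplicate(s) eliminated): {(14, 4, 13), (14, 4, 20), (14, 4, 31), (14, 4, 33), (28, 8, 13), (28, 8, 20), (28, 8, 31), (28, 8, 33), (40, 30, 31), (40, 30, 33)}

{(14, 4, 13), (14, 4, 20), (14, 4, 31), (14, 4, 33), (28, 8, 13), (28, 8, 20), (28, 8, 31), (28, 8, 33), (40, 30, 31), (40, 30, 33)}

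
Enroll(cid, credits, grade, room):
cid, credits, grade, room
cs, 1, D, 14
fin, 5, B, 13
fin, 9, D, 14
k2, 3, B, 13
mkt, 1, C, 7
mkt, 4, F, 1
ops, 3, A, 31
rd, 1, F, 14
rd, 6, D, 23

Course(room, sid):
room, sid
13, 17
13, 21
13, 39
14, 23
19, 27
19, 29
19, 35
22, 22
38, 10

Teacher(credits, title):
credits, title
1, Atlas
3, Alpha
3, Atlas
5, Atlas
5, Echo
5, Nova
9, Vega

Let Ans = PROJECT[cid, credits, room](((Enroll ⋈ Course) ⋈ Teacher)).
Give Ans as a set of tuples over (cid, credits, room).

{(cs, 1, 14), (fin, 5, 13), (fin, 9, 14), (k2, 3, 13), (rd, 1, 14)}

Joining Enroll and Course on room yields {(cs, 1, D, 14, 23), (fin, 5, B, 13, 17), (fin, 5, B, 13, 21), (fin, 5, B, 13, 39), (fin, 9, D, 14, 23), (k2, 3, B, 13, 17), (k2, 3, B, 13, 21), (k2, 3, B, 13, 39), (rd, 1, F, 14, 23)}.
Joining (Enroll ⋈ Course) and Teacher on credits yields {(cs, 1, D, 14, 23, Atlas), (fin, 5, B, 13, 17, Atlas), (fin, 5, B, 13, 17, Echo), (fin, 5, B, 13, 17, Nova), (fin, 5, B, 13, 21, Atlas), (fin, 5, B, 13, 21, Echo), (fin, 5, B, 13, 21, Nova), (fin, 5, B, 13, 39, Atlas), (fin, 5, B, 13, 39, Echo), (fin, 5, B, 13, 39, Nova), (fin, 9, D, 14, 23, Vega), (k2, 3, B, 13, 17, Alpha), (k2, 3, B, 13, 17, Atlas), (k2, 3, B, 13, 21, Alpha), (k2, 3, B, 13, 21, Atlas), (k2, 3, B, 13, 39, Alpha), (k2, 3, B, 13, 39, Atlas), (rd, 1, F, 14, 23, Atlas)}.
Projecting to cid, credits, room (13 duplicate(s) eliminated): {(cs, 1, 14), (fin, 5, 13), (fin, 9, 14), (k2, 3, 13), (rd, 1, 14)}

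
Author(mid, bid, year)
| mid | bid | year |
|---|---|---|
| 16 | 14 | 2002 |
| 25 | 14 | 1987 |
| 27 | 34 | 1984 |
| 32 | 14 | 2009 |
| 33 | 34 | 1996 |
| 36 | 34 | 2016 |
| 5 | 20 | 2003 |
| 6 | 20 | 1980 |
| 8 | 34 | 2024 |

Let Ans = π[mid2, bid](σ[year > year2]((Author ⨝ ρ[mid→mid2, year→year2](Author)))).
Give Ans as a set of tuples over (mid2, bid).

ρ[mid→mid2, year→year2]: schema becomes (mid2, bid, year2); tuples unchanged.
Author ⋈ ρ[mid→mid2, year→year2](Author) (natural join on bid): {(16, 14, 2002, 16, 2002), (16, 14, 2002, 25, 1987), (16, 14, 2002, 32, 2009), (25, 14, 1987, 16, 2002), (25, 14, 1987, 25, 1987), (25, 14, 1987, 32, 2009), (27, 34, 1984, 27, 1984), (27, 34, 1984, 33, 1996), (27, 34, 1984, 36, 2016), (27, 34, 1984, 8, 2024), (32, 14, 2009, 16, 2002), (32, 14, 2009, 25, 1987), (32, 14, 2009, 32, 2009), (33, 34, 1996, 27, 1984), (33, 34, 1996, 33, 1996), (33, 34, 1996, 36, 2016), (33, 34, 1996, 8, 2024), (36, 34, 2016, 27, 1984), (36, 34, 2016, 33, 1996), (36, 34, 2016, 36, 2016), (36, 34, 2016, 8, 2024), (5, 20, 2003, 5, 2003), (5, 20, 2003, 6, 1980), (6, 20, 1980, 5, 2003), (6, 20, 1980, 6, 1980), (8, 34, 2024, 27, 1984), (8, 34, 2024, 33, 1996), (8, 34, 2024, 36, 2016), (8, 34, 2024, 8, 2024)}
σ[year > year2]: keep tuples satisfying year > year2 → {(16, 14, 2002, 25, 1987), (32, 14, 2009, 16, 2002), (32, 14, 2009, 25, 1987), (33, 34, 1996, 27, 1984), (36, 34, 2016, 27, 1984), (36, 34, 2016, 33, 1996), (5, 20, 2003, 6, 1980), (8, 34, 2024, 27, 1984), (8, 34, 2024, 33, 1996), (8, 34, 2024, 36, 2016)}
π[mid2, bid]: project onto (mid2, bid) (4 duplicate(s) eliminated) → {(16, 14), (25, 14), (27, 34), (33, 34), (36, 34), (6, 20)}

{(16, 14), (25, 14), (27, 34), (33, 34), (36, 34), (6, 20)}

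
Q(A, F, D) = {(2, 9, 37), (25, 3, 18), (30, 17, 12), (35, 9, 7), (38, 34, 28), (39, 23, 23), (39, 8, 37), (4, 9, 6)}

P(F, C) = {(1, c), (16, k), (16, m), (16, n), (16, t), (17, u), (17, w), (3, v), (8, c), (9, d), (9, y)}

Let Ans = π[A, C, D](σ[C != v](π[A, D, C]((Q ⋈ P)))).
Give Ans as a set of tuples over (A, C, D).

{(2, d, 37), (2, y, 37), (30, u, 12), (30, w, 12), (35, d, 7), (35, y, 7), (39, c, 37), (4, d, 6), (4, y, 6)}

Joining Q and P on F yields {(2, 9, 37, d), (2, 9, 37, y), (25, 3, 18, v), (30, 17, 12, u), (30, 17, 12, w), (35, 9, 7, d), (35, 9, 7, y), (39, 8, 37, c), (4, 9, 6, d), (4, 9, 6, y)}.
π[A, D, C]: project onto (A, D, C) → {(2, 37, d), (2, 37, y), (25, 18, v), (30, 12, u), (30, 12, w), (35, 7, d), (35, 7, y), (39, 37, c), (4, 6, d), (4, 6, y)}
Selection C != v: {(2, 37, d), (2, 37, y), (30, 12, u), (30, 12, w), (35, 7, d), (35, 7, y), (39, 37, c), (4, 6, d), (4, 6, y)}
π[A, C, D]: project onto (A, C, D) → {(2, d, 37), (2, y, 37), (30, u, 12), (30, w, 12), (35, d, 7), (35, y, 7), (39, c, 37), (4, d, 6), (4, y, 6)}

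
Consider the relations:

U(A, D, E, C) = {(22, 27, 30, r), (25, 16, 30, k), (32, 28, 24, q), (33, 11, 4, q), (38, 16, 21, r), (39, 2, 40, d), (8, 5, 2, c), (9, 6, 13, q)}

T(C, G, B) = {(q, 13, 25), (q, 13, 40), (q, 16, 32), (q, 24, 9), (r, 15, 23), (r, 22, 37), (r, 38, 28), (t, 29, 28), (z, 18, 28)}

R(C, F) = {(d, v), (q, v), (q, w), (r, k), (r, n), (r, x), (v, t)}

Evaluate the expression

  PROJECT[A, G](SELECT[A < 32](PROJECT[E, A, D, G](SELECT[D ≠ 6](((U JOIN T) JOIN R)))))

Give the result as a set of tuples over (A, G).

{(22, 15), (22, 22), (22, 38)}

Natural join on C: {(22, 27, 30, r, 15, 23), (22, 27, 30, r, 22, 37), (22, 27, 30, r, 38, 28), (32, 28, 24, q, 13, 25), (32, 28, 24, q, 13, 40), (32, 28, 24, q, 16, 32), (32, 28, 24, q, 24, 9), (33, 11, 4, q, 13, 25), (33, 11, 4, q, 13, 40), (33, 11, 4, q, 16, 32), (33, 11, 4, q, 24, 9), (38, 16, 21, r, 15, 23), (38, 16, 21, r, 22, 37), (38, 16, 21, r, 38, 28), (9, 6, 13, q, 13, 25), (9, 6, 13, q, 13, 40), (9, 6, 13, q, 16, 32), (9, 6, 13, q, 24, 9)}
Natural join on C: {(22, 27, 30, r, 15, 23, k), (22, 27, 30, r, 15, 23, n), (22, 27, 30, r, 15, 23, x), (22, 27, 30, r, 22, 37, k), (22, 27, 30, r, 22, 37, n), (22, 27, 30, r, 22, 37, x), (22, 27, 30, r, 38, 28, k), (22, 27, 30, r, 38, 28, n), (22, 27, 30, r, 38, 28, x), (32, 28, 24, q, 13, 25, v), (32, 28, 24, q, 13, 25, w), (32, 28, 24, q, 13, 40, v), (32, 28, 24, q, 13, 40, w), (32, 28, 24, q, 16, 32, v), (32, 28, 24, q, 16, 32, w), (32, 28, 24, q, 24, 9, v), (32, 28, 24, q, 24, 9, w), (33, 11, 4, q, 13, 25, v), (33, 11, 4, q, 13, 25, w), (33, 11, 4, q, 13, 40, v), (33, 11, 4, q, 13, 40, w), (33, 11, 4, q, 16, 32, v), (33, 11, 4, q, 16, 32, w), (33, 11, 4, q, 24, 9, v), (33, 11, 4, q, 24, 9, w), (38, 16, 21, r, 15, 23, k), (38, 16, 21, r, 15, 23, n), (38, 16, 21, r, 15, 23, x), (38, 16, 21, r, 22, 37, k), (38, 16, 21, r, 22, 37, n), (38, 16, 21, r, 22, 37, x), (38, 16, 21, r, 38, 28, k), (38, 16, 21, r, 38, 28, n), (38, 16, 21, r, 38, 28, x), (9, 6, 13, q, 13, 25, v), (9, 6, 13, q, 13, 25, w), (9, 6, 13, q, 13, 40, v), (9, 6, 13, q, 13, 40, w), (9, 6, 13, q, 16, 32, v), (9, 6, 13, q, 16, 32, w), (9, 6, 13, q, 24, 9, v), (9, 6, 13, q, 24, 9, w)}
σ[D ≠ 6]: keep tuples satisfying D ≠ 6 → {(22, 27, 30, r, 15, 23, k), (22, 27, 30, r, 15, 23, n), (22, 27, 30, r, 15, 23, x), (22, 27, 30, r, 22, 37, k), (22, 27, 30, r, 22, 37, n), (22, 27, 30, r, 22, 37, x), (22, 27, 30, r, 38, 28, k), (22, 27, 30, r, 38, 28, n), (22, 27, 30, r, 38, 28, x), (32, 28, 24, q, 13, 25, v), (32, 28, 24, q, 13, 25, w), (32, 28, 24, q, 13, 40, v), (32, 28, 24, q, 13, 40, w), (32, 28, 24, q, 16, 32, v), (32, 28, 24, q, 16, 32, w), (32, 28, 24, q, 24, 9, v), (32, 28, 24, q, 24, 9, w), (33, 11, 4, q, 13, 25, v), (33, 11, 4, q, 13, 25, w), (33, 11, 4, q, 13, 40, v), (33, 11, 4, q, 13, 40, w), (33, 11, 4, q, 16, 32, v), (33, 11, 4, q, 16, 32, w), (33, 11, 4, q, 24, 9, v), (33, 11, 4, q, 24, 9, w), (38, 16, 21, r, 15, 23, k), (38, 16, 21, r, 15, 23, n), (38, 16, 21, r, 15, 23, x), (38, 16, 21, r, 22, 37, k), (38, 16, 21, r, 22, 37, n), (38, 16, 21, r, 22, 37, x), (38, 16, 21, r, 38, 28, k), (38, 16, 21, r, 38, 28, n), (38, 16, 21, r, 38, 28, x)}
π_{E, A, D, G} gives {(21, 38, 16, 15), (21, 38, 16, 22), (21, 38, 16, 38), (24, 32, 28, 13), (24, 32, 28, 16), (24, 32, 28, 24), (30, 22, 27, 15), (30, 22, 27, 22), (30, 22, 27, 38), (4, 33, 11, 13), (4, 33, 11, 16), (4, 33, 11, 24)} (22 duplicate(s) eliminated).
σ[A < 32]: keep tuples satisfying A < 32 → {(30, 22, 27, 15), (30, 22, 27, 22), (30, 22, 27, 38)}
π_{A, G} gives {(22, 15), (22, 22), (22, 38)}.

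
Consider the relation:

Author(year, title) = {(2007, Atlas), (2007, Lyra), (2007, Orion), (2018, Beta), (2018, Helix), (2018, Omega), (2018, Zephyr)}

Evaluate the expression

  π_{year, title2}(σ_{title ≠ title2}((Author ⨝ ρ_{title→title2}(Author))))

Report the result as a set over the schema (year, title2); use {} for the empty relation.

ρ[title→title2]: schema becomes (year, title2); tuples unchanged.
Natural join on year: {(2007, Atlas, Atlas), (2007, Atlas, Lyra), (2007, Atlas, Orion), (2007, Lyra, Atlas), (2007, Lyra, Lyra), (2007, Lyra, Orion), (2007, Orion, Atlas), (2007, Orion, Lyra), (2007, Orion, Orion), (2018, Beta, Beta), (2018, Beta, Helix), (2018, Beta, Omega), (2018, Beta, Zephyr), (2018, Helix, Beta), (2018, Helix, Helix), (2018, Helix, Omega), (2018, Helix, Zephyr), (2018, Omega, Beta), (2018, Omega, Helix), (2018, Omega, Omega), (2018, Omega, Zephyr), (2018, Zephyr, Beta), (2018, Zephyr, Helix), (2018, Zephyr, Omega), (2018, Zephyr, Zephyr)}
σ[title ≠ title2]: keep tuples satisfying title ≠ title2 → {(2007, Atlas, Lyra), (2007, Atlas, Orion), (2007, Lyra, Atlas), (2007, Lyra, Orion), (2007, Orion, Atlas), (2007, Orion, Lyra), (2018, Beta, Helix), (2018, Beta, Omega), (2018, Beta, Zephyr), (2018, Helix, Beta), (2018, Helix, Omega), (2018, Helix, Zephyr), (2018, Omega, Beta), (2018, Omega, Helix), (2018, Omega, Zephyr), (2018, Zephyr, Beta), (2018, Zephyr, Helix), (2018, Zephyr, Omega)}
Keep only column(s) year, title2 (11 duplicate(s) eliminated): {(2007, Atlas), (2007, Lyra), (2007, Orion), (2018, Beta), (2018, Helix), (2018, Omega), (2018, Zephyr)}

{(2007, Atlas), (2007, Lyra), (2007, Orion), (2018, Beta), (2018, Helix), (2018, Omega), (2018, Zephyr)}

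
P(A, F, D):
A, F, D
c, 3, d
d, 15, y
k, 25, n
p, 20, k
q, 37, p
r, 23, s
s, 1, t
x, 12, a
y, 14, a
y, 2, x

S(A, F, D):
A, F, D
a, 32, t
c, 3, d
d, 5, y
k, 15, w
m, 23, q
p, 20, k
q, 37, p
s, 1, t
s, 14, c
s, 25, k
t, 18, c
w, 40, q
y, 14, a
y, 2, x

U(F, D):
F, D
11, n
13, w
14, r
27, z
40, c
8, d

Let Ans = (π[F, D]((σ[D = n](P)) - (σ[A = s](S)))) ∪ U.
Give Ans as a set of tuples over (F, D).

{(11, n), (13, w), (14, r), (25, n), (27, z), (40, c), (8, d)}

Apply σ_{D = n}; surviving tuples: {(k, 25, n)}
Apply σ_{A = s}; surviving tuples: {(s, 1, t), (s, 14, c), (s, 25, k)}
Difference: {(k, 25, n)} with {(s, 1, t), (s, 14, c), (s, 25, k)} → {(k, 25, n)}
Projecting to F, D: {(25, n)}
Union: {(25, n)} with {(11, n), (13, w), (14, r), (27, z), (40, c), (8, d)} → {(11, n), (13, w), (14, r), (25, n), (27, z), (40, c), (8, d)}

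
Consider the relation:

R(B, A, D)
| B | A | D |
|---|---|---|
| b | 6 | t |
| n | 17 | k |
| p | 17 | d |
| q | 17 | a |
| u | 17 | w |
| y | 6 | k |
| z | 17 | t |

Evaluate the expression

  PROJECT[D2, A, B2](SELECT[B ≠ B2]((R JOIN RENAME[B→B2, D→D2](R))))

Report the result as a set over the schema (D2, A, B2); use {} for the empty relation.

ρ[B→B2, D→D2]: schema becomes (B2, A, D2); tuples unchanged.
Natural join on A: {(b, 6, t, b, t), (b, 6, t, y, k), (n, 17, k, n, k), (n, 17, k, p, d), (n, 17, k, q, a), (n, 17, k, u, w), (n, 17, k, z, t), (p, 17, d, n, k), (p, 17, d, p, d), (p, 17, d, q, a), (p, 17, d, u, w), (p, 17, d, z, t), (q, 17, a, n, k), (q, 17, a, p, d), (q, 17, a, q, a), (q, 17, a, u, w), (q, 17, a, z, t), (u, 17, w, n, k), (u, 17, w, p, d), (u, 17, w, q, a), (u, 17, w, u, w), (u, 17, w, z, t), (y, 6, k, b, t), (y, 6, k, y, k), (z, 17, t, n, k), (z, 17, t, p, d), (z, 17, t, q, a), (z, 17, t, u, w), (z, 17, t, z, t)}
Selection B ≠ B2: {(b, 6, t, y, k), (n, 17, k, p, d), (n, 17, k, q, a), (n, 17, k, u, w), (n, 17, k, z, t), (p, 17, d, n, k), (p, 17, d, q, a), (p, 17, d, u, w), (p, 17, d, z, t), (q, 17, a, n, k), (q, 17, a, p, d), (q, 17, a, u, w), (q, 17, a, z, t), (u, 17, w, n, k), (u, 17, w, p, d), (u, 17, w, q, a), (u, 17, w, z, t), (y, 6, k, b, t), (z, 17, t, n, k), (z, 17, t, p, d), (z, 17, t, q, a), (z, 17, t, u, w)}
π_{D2, A, B2} gives {(a, 17, q), (d, 17, p), (k, 17, n), (k, 6, y), (t, 17, z), (t, 6, b), (w, 17, u)} (15 duplicate(s) eliminated).

{(a, 17, q), (d, 17, p), (k, 17, n), (k, 6, y), (t, 17, z), (t, 6, b), (w, 17, u)}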